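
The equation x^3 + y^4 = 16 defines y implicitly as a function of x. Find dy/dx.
Differentiate the relation implicitly: treat y = y(x) and apply the chain rule, so every y-derivative picks up a y' = dy/dx factor.

With everything moved to the left-hand side, differentiate term by term:
  d/dx[x^3] = 3x^2
  d/dx[y^4] = 4y^3·y'
  d/dx[-16] = 0

Separating the contributions that come from x directly and those that come through y:
  without y':      3x^2
  multiplying y':  4y^3

so (3x^2) + (4y^3)·y' = 0, and therefore
  dy/dx = -(3x^2)/(4y^3) = -3x^2/(4y^3)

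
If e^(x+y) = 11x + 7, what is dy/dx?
Differentiate both sides with respect to x, treating y as y(x). By the chain rule, any term containing y contributes a factor of y' = dy/dx when we differentiate it.

Move every term to one side and write the relation as F(x, y) = 0. Term by term,
  d/dx[-11x] = -11
  d/dx[e^(x + y)] = (y' + 1)·e^(x + y)
  d/dx[-7] = 0

The pieces without y' make up ∂F/∂x and the coefficient of y' is ∂F/∂y:
  ∂F/∂x = e^(x + y) - 11,
  ∂F/∂y = e^(x + y).

Since d/dx[F] = ∂F/∂x + (∂F/∂y)·y' = 0, solve for y':
  (∂F/∂y)·y' = -∂F/∂x
  dy/dx = -(∂F/∂x)/(∂F/∂y) = -(e^(x + y) - 11)/(e^(x + y)) = 11e^(-x - y) - 1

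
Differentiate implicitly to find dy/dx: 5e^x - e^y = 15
Take d/dx of both sides. Since y is implicitly a function of x, the chain rule attaches a y' = dy/dx factor whenever we differentiate through y.

Set F(x, y) = (left side) − (right side), so the curve is F = 0. Differentiating each term of F:
  d/dx[5e^(x)] = 5e^(x)
  d/dx[-e^(y)] = -y'·e^(y)
  d/dx[-15] = 0

Collecting, the y'-free part is the partial derivative in x and the y' coefficient is the partial derivative in y:
  ∂F/∂x = 5e^(x)
  ∂F/∂y = -e^(y)

so d/dx[F(x, y(x))] = ∂F/∂x + (∂F/∂y)·y' = 0. Rearranging,
  dy/dx = -(∂F/∂x)/(∂F/∂y) = -(5e^(x))/(-e^(y)) = 5e^(x - y)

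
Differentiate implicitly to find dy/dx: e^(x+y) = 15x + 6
Differentiate both sides with respect to x, treating y as y(x). By the chain rule, any term containing y contributes a factor of y' = dy/dx when we differentiate it.

Move every term to one side and write the relation as F(x, y) = 0. Term by term,
  d/dx[-15x] = -15
  d/dx[e^(x + y)] = (y' + 1)·e^(x + y)
  d/dx[-6] = 0

The pieces without y' make up ∂F/∂x and the coefficient of y' is ∂F/∂y:
  ∂F/∂x = e^(x + y) - 15,
  ∂F/∂y = e^(x + y).

Since d/dx[F] = ∂F/∂x + (∂F/∂y)·y' = 0, solve for y':
  (∂F/∂y)·y' = -∂F/∂x
  dy/dx = -(∂F/∂x)/(∂F/∂y) = -(e^(x + y) - 15)/(e^(x + y)) = 15e^(-x - y) - 1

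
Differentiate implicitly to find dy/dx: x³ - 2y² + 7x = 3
Differentiate both sides with respect to x, treating y as y(x). By the chain rule, any term containing y contributes a factor of y' = dy/dx when we differentiate it.

Move every term to one side and write the relation as F(x, y) = 0. Term by term,
  d/dx[x^3] = 3x^2
  d/dx[7x] = 7
  d/dx[-2y^2] = -4y·y'
  d/dx[-3] = 0

The pieces without y' make up ∂F/∂x and the coefficient of y' is ∂F/∂y:
  ∂F/∂x = 3x^2 + 7,
  ∂F/∂y = -4y.

Since d/dx[F] = ∂F/∂x + (∂F/∂y)·y' = 0, solve for y':
  (∂F/∂y)·y' = -∂F/∂x
  dy/dx = -(∂F/∂x)/(∂F/∂y) = -(3x^2 + 7)/(-4y) = (3x^2 + 7)/(4y)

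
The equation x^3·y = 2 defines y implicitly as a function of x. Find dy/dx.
Take d/dx of both sides. Since y is implicitly a function of x, the chain rule attaches a y' = dy/dx factor whenever we differentiate through y.

Set F(x, y) = (left side) − (right side), so the curve is F = 0. Differentiating each term of F:
  d/dx[x^3y] = x^3·y' + 3x^2y
  d/dx[-2] = 0

Collecting, the y'-free part is the partial derivative in x and the y' coefficient is the partial derivative in y:
  ∂F/∂x = 3x^2y
  ∂F/∂y = x^3

so d/dx[F(x, y(x))] = ∂F/∂x + (∂F/∂y)·y' = 0. Rearranging,
  dy/dx = -(∂F/∂x)/(∂F/∂y) = -(3x^2y)/(x^3) = -3y/x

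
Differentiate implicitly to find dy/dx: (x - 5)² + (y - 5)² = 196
Differentiate both sides with respect to x, treating y as y(x). By the chain rule, any term containing y contributes a factor of y' = dy/dx when we differentiate it.

Move every term to one side and write the relation as F(x, y) = 0. Term by term,
  d/dx[(x - 5)^2] = 2x - 10
  d/dx[(y - 5)^2] = 2·y'(y - 5)
  d/dx[-196] = 0

The pieces without y' make up ∂F/∂x and the coefficient of y' is ∂F/∂y:
  ∂F/∂x = 2x - 10,
  ∂F/∂y = 2y - 10.

Since d/dx[F] = ∂F/∂x + (∂F/∂y)·y' = 0, solve for y':
  (∂F/∂y)·y' = -∂F/∂x
  dy/dx = -(∂F/∂x)/(∂F/∂y) = -(2x - 10)/(2y - 10) = (5 - x)/(y - 5)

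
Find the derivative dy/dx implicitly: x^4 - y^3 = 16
Differentiate the relation implicitly: treat y = y(x) and apply the chain rule, so every y-derivative picks up a y' = dy/dx factor.

With everything moved to the left-hand side, differentiate term by term:
  d/dx[x^4] = 4x^3
  d/dx[-y^3] = -3y^2·y'
  d/dx[-16] = 0

Separating the contributions that come from x directly and those that come through y:
  without y':      4x^3
  multiplying y':  -3y^2

so (4x^3) + (-3y^2)·y' = 0, and therefore
  dy/dx = -(4x^3)/(-3y^2) = 4x^3/(3y^2)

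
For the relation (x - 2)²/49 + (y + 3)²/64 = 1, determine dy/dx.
Take d/dx of both sides. Since y is implicitly a function of x, the chain rule attaches a y' = dy/dx factor whenever we differentiate through y.

Set F(x, y) = (left side) − (right side), so the curve is F = 0. Differentiating each term of F:
  d/dx[(x - 2)^2/49] = 2x/49 - 4/49
  d/dx[(y + 3)^2/64] = y'(y + 3)/32
  d/dx[-1] = 0

Collecting, the y'-free part is the partial derivative in x and the y' coefficient is the partial derivative in y:
  ∂F/∂x = 2x/49 - 4/49
  ∂F/∂y = y/32 + 3/32

so d/dx[F(x, y(x))] = ∂F/∂x + (∂F/∂y)·y' = 0. Rearranging,
  dy/dx = -(∂F/∂x)/(∂F/∂y) = -(2x/49 - 4/49)/(y/32 + 3/32)
        = -(2(x - 2)/49)/((y + 3)/32) = 64(2 - x)/(49(y + 3))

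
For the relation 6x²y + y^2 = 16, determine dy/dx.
Differentiate the relation implicitly: treat y = y(x) and apply the chain rule, so every y-derivative picks up a y' = dy/dx factor.

With everything moved to the left-hand side, differentiate term by term:
  d/dx[6x^2y] = 6x^2·y' + 12xy
  d/dx[y^2] = 2y·y'
  d/dx[-16] = 0

Separating the contributions that come from x directly and those that come through y:
  without y':      12xy
  multiplying y':  6x^2 + 2y

so (12xy) + (6x^2 + 2y)·y' = 0, and therefore
  dy/dx = -(12xy)/(6x^2 + 2y) = -6xy/(3x^2 + y)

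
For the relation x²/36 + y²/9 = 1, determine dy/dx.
Differentiate both sides with respect to x, treating y as y(x). By the chain rule, any term containing y contributes a factor of y' = dy/dx when we differentiate it.

Move every term to one side and write the relation as F(x, y) = 0. Term by term,
  d/dx[x^2/36] = x/18
  d/dx[y^2/9] = 2y·y'/9
  d/dx[-1] = 0

The pieces without y' make up ∂F/∂x and the coefficient of y' is ∂F/∂y:
  ∂F/∂x = x/18,
  ∂F/∂y = 2y/9.

Since d/dx[F] = ∂F/∂x + (∂F/∂y)·y' = 0, solve for y':
  (∂F/∂y)·y' = -∂F/∂x
  dy/dx = -(∂F/∂x)/(∂F/∂y) = -(x/18)/(2y/9) = -x/(4y)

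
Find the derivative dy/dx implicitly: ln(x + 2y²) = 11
Apply d/dx to both sides, remembering that y depends on x. Each occurrence of y therefore brings in a y' = dy/dx via the chain rule.

With F(x, y) equal to the left-hand side minus the right, differentiate F term by term:
  d/dx[ln(x + 2y^2)] = (4y·y' + 1)/(x + 2y^2)
  d/dx[-11] = 0
Adding these up, d/dx[F] = 0 becomes
  (1/(x + 2y^2)) + (4y/(x + 2y^2))·y' = 0,
so isolating y',
  dy/dx = -(1/(x + 2y^2))/(4y/(x + 2y^2)) = -1/(4y)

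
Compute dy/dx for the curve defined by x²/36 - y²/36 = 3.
Take d/dx of both sides. Since y is implicitly a function of x, the chain rule attaches a y' = dy/dx factor whenever we differentiate through y.

Set F(x, y) = (left side) − (right side), so the curve is F = 0. Differentiating each term of F:
  d/dx[x^2/36] = x/18
  d/dx[-y^2/36] = -y·y'/18
  d/dx[-3] = 0

Collecting, the y'-free part is the partial derivative in x and the y' coefficient is the partial derivative in y:
  ∂F/∂x = x/18
  ∂F/∂y = -y/18

so d/dx[F(x, y(x))] = ∂F/∂x + (∂F/∂y)·y' = 0. Rearranging,
  dy/dx = -(∂F/∂x)/(∂F/∂y) = -(x/18)/(-y/18) = x/y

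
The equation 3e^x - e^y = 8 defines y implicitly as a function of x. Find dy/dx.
Differentiate the relation implicitly: treat y = y(x) and apply the chain rule, so every y-derivative picks up a y' = dy/dx factor.

With everything moved to the left-hand side, differentiate term by term:
  d/dx[3e^(x)] = 3e^(x)
  d/dx[-e^(y)] = -y'·e^(y)
  d/dx[-8] = 0

Separating the contributions that come from x directly and those that come through y:
  without y':      3e^(x)
  multiplying y':  -e^(y)

so (3e^(x)) + (-e^(y))·y' = 0, and therefore
  dy/dx = -(3e^(x))/(-e^(y)) = 3e^(x - y)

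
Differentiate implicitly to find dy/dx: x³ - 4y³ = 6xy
Differentiate both sides with respect to x, treating y as y(x). By the chain rule, any term containing y contributes a factor of y' = dy/dx when we differentiate it.

Move every term to one side and write the relation as F(x, y) = 0. Term by term,
  d/dx[x^3] = 3x^2
  d/dx[-6xy] = -6x·y' - 6y
  d/dx[-4y^3] = -12y^2·y'

The pieces without y' make up ∂F/∂x and the coefficient of y' is ∂F/∂y:
  ∂F/∂x = 3x^2 - 6y,
  ∂F/∂y = -6x - 12y^2.

Since d/dx[F] = ∂F/∂x + (∂F/∂y)·y' = 0, solve for y':
  (∂F/∂y)·y' = -∂F/∂x
  dy/dx = -(∂F/∂x)/(∂F/∂y) = -(3x^2 - 6y)/(-6x - 12y^2) = (x^2/2 - y)/(x + 2y^2)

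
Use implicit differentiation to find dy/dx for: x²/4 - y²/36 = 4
Differentiate both sides with respect to x, treating y as y(x). By the chain rule, any term containing y contributes a factor of y' = dy/dx when we differentiate it.

Move every term to one side and write the relation as F(x, y) = 0. Term by term,
  d/dx[x^2/4] = x/2
  d/dx[-y^2/36] = -y·y'/18
  d/dx[-4] = 0

The pieces without y' make up ∂F/∂x and the coefficient of y' is ∂F/∂y:
  ∂F/∂x = x/2,
  ∂F/∂y = -y/18.

Since d/dx[F] = ∂F/∂x + (∂F/∂y)·y' = 0, solve for y':
  (∂F/∂y)·y' = -∂F/∂x
  dy/dx = -(∂F/∂x)/(∂F/∂y) = -(x/2)/(-y/18) = 9x/y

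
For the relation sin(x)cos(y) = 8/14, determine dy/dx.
Differentiate both sides with respect to x, treating y as y(x). By the chain rule, any term containing y contributes a factor of y' = dy/dx when we differentiate it.

Move every term to one side and write the relation as F(x, y) = 0. Term by term,
  d/dx[sin(x)·cos(y)] = -y'·sin(x)·sin(y) + cos(x)·cos(y)
  d/dx[-4/7] = 0

The pieces without y' make up ∂F/∂x and the coefficient of y' is ∂F/∂y:
  ∂F/∂x = cos(x)·cos(y),
  ∂F/∂y = -sin(x)·sin(y).

Since d/dx[F] = ∂F/∂x + (∂F/∂y)·y' = 0, solve for y':
  (∂F/∂y)·y' = -∂F/∂x
  dy/dx = -(∂F/∂x)/(∂F/∂y) = -(cos(x)·cos(y))/(-sin(x)·sin(y)) = 1/(tan(x)·tan(y))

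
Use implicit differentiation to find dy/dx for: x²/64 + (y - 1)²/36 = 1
Differentiate both sides with respect to x, treating y as y(x). By the chain rule, any term containing y contributes a factor of y' = dy/dx when we differentiate it.

Move every term to one side and write the relation as F(x, y) = 0. Term by term,
  d/dx[x^2/64] = x/32
  d/dx[(y - 1)^2/36] = y'(y - 1)/18
  d/dx[-1] = 0

The pieces without y' make up ∂F/∂x and the coefficient of y' is ∂F/∂y:
  ∂F/∂x = x/32,
  ∂F/∂y = y/18 - 1/18.

Since d/dx[F] = ∂F/∂x + (∂F/∂y)·y' = 0, solve for y':
  (∂F/∂y)·y' = -∂F/∂x
  dy/dx = -(∂F/∂x)/(∂F/∂y) = -(x/32)/(y/18 - 1/18)
        = -(x/32)/((y - 1)/18) = -9x/(16y - 16)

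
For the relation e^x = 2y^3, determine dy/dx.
Differentiate both sides with respect to x, treating y as y(x). By the chain rule, any term containing y contributes a factor of y' = dy/dx when we differentiate it.

Move every term to one side and write the relation as F(x, y) = 0. Term by term,
  d/dx[-2y^3] = -6y^2·y'
  d/dx[e^(x)] = e^(x)

The pieces without y' make up ∂F/∂x and the coefficient of y' is ∂F/∂y:
  ∂F/∂x = e^(x),
  ∂F/∂y = -6y^2.

Since d/dx[F] = ∂F/∂x + (∂F/∂y)·y' = 0, solve for y':
  (∂F/∂y)·y' = -∂F/∂x
  dy/dx = -(∂F/∂x)/(∂F/∂y) = -(e^(x))/(-6y^2) = e^(x)/(6y^2)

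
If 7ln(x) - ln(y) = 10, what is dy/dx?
Take d/dx of both sides. Since y is implicitly a function of x, the chain rule attaches a y' = dy/dx factor whenever we differentiate through y.

Set F(x, y) = (left side) − (right side), so the curve is F = 0. Differentiating each term of F:
  d/dx[7ln(x)] = 7/x
  d/dx[-ln(y)] = -y'/y
  d/dx[-10] = 0

Collecting, the y'-free part is the partial derivative in x and the y' coefficient is the partial derivative in y:
  ∂F/∂x = 7/x
  ∂F/∂y = -1/y

so d/dx[F(x, y(x))] = ∂F/∂x + (∂F/∂y)·y' = 0. Rearranging,
  dy/dx = -(∂F/∂x)/(∂F/∂y) = -(7/x)/(-1/y) = 7y/x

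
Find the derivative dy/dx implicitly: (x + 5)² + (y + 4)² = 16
Differentiate both sides with respect to x, treating y as y(x). By the chain rule, any term containing y contributes a factor of y' = dy/dx when we differentiate it.

Move every term to one side and write the relation as F(x, y) = 0. Term by term,
  d/dx[(x + 5)^2] = 2x + 10
  d/dx[(y + 4)^2] = 2·y'(y + 4)
  d/dx[-16] = 0

The pieces without y' make up ∂F/∂x and the coefficient of y' is ∂F/∂y:
  ∂F/∂x = 2x + 10,
  ∂F/∂y = 2y + 8.

Since d/dx[F] = ∂F/∂x + (∂F/∂y)·y' = 0, solve for y':
  (∂F/∂y)·y' = -∂F/∂x
  dy/dx = -(∂F/∂x)/(∂F/∂y) = -(2x + 10)/(2y + 8) = (-x - 5)/(y + 4)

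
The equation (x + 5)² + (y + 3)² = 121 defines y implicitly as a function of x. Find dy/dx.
Apply d/dx to both sides, remembering that y depends on x. Each occurrence of y therefore brings in a y' = dy/dx via the chain rule.

With F(x, y) equal to the left-hand side minus the right, differentiate F term by term:
  d/dx[(x + 5)^2] = 2x + 10
  d/dx[(y + 3)^2] = 2·y'(y + 3)
  d/dx[-121] = 0
Adding these up, d/dx[F] = 0 becomes
  (2x + 10) + (2y + 6)·y' = 0,
so isolating y',
  dy/dx = -(2x + 10)/(2y + 6) = (-x - 5)/(y + 3)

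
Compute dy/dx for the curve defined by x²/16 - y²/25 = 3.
Apply d/dx to both sides, remembering that y depends on x. Each occurrence of y therefore brings in a y' = dy/dx via the chain rule.

With F(x, y) equal to the left-hand side minus the right, differentiate F term by term:
  d/dx[x^2/16] = x/8
  d/dx[-y^2/25] = -2y·y'/25
  d/dx[-3] = 0
Adding these up, d/dx[F] = 0 becomes
  (x/8) + (-2y/25)·y' = 0,
so isolating y',
  dy/dx = -(x/8)/(-2y/25) = 25x/(16y)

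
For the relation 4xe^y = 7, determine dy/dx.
Differentiate the relation implicitly: treat y = y(x) and apply the chain rule, so every y-derivative picks up a y' = dy/dx factor.

With everything moved to the left-hand side, differentiate term by term:
  d/dx[4x·e^(y)] = 4x·y'·e^(y) + 4e^(y)
  d/dx[-7] = 0

Separating the contributions that come from x directly and those that come through y:
  without y':      4e^(y)
  multiplying y':  4x·e^(y)

so (4e^(y)) + (4x·e^(y))·y' = 0, and therefore
  dy/dx = -(4e^(y))/(4x·e^(y)) = -1/x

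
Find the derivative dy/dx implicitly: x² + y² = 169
Differentiate both sides with respect to x, treating y as y(x). By the chain rule, any term containing y contributes a factor of y' = dy/dx when we differentiate it.

Move every term to one side and write the relation as F(x, y) = 0. Term by term,
  d/dx[x^2] = 2x
  d/dx[y^2] = 2y·y'
  d/dx[-169] = 0

The pieces without y' make up ∂F/∂x and the coefficient of y' is ∂F/∂y:
  ∂F/∂x = 2x,
  ∂F/∂y = 2y.

Since d/dx[F] = ∂F/∂x + (∂F/∂y)·y' = 0, solve for y':
  (∂F/∂y)·y' = -∂F/∂x
  dy/dx = -(∂F/∂x)/(∂F/∂y) = -(2x)/(2y) = -x/y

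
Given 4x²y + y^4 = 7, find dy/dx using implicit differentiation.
Take d/dx of both sides. Since y is implicitly a function of x, the chain rule attaches a y' = dy/dx factor whenever we differentiate through y.

Set F(x, y) = (left side) − (right side), so the curve is F = 0. Differentiating each term of F:
  d/dx[4x^2y] = 4x^2·y' + 8xy
  d/dx[y^4] = 4y^3·y'
  d/dx[-7] = 0

Collecting, the y'-free part is the partial derivative in x and the y' coefficient is the partial derivative in y:
  ∂F/∂x = 8xy
  ∂F/∂y = 4x^2 + 4y^3

so d/dx[F(x, y(x))] = ∂F/∂x + (∂F/∂y)·y' = 0. Rearranging,
  dy/dx = -(∂F/∂x)/(∂F/∂y) = -(8xy)/(4x^2 + 4y^3) = -2xy/(x^2 + y^3)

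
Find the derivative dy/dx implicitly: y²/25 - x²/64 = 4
Take d/dx of both sides. Since y is implicitly a function of x, the chain rule attaches a y' = dy/dx factor whenever we differentiate through y.

Set F(x, y) = (left side) − (right side), so the curve is F = 0. Differentiating each term of F:
  d/dx[-x^2/64] = -x/32
  d/dx[y^2/25] = 2y·y'/25
  d/dx[-4] = 0

Collecting, the y'-free part is the partial derivative in x and the y' coefficient is the partial derivative in y:
  ∂F/∂x = -x/32
  ∂F/∂y = 2y/25

so d/dx[F(x, y(x))] = ∂F/∂x + (∂F/∂y)·y' = 0. Rearranging,
  dy/dx = -(∂F/∂x)/(∂F/∂y) = -(-x/32)/(2y/25) = 25x/(64y)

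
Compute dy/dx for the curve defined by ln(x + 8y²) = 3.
Differentiate both sides with respect to x, treating y as y(x). By the chain rule, any term containing y contributes a factor of y' = dy/dx when we differentiate it.

Move every term to one side and write the relation as F(x, y) = 0. Term by term,
  d/dx[ln(x + 8y^2)] = (16y·y' + 1)/(x + 8y^2)
  d/dx[-3] = 0

The pieces without y' make up ∂F/∂x and the coefficient of y' is ∂F/∂y:
  ∂F/∂x = 1/(x + 8y^2),
  ∂F/∂y = 16y/(x + 8y^2).

Since d/dx[F] = ∂F/∂x + (∂F/∂y)·y' = 0, solve for y':
  (∂F/∂y)·y' = -∂F/∂x
  dy/dx = -(∂F/∂x)/(∂F/∂y) = -(1/(x + 8y^2))/(16y/(x + 8y^2)) = -1/(16y)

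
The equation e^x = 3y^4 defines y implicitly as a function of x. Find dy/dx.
Differentiate the relation implicitly: treat y = y(x) and apply the chain rule, so every y-derivative picks up a y' = dy/dx factor.

With everything moved to the left-hand side, differentiate term by term:
  d/dx[-3y^4] = -12y^3·y'
  d/dx[e^(x)] = e^(x)

Separating the contributions that come from x directly and those that come through y:
  without y':      e^(x)
  multiplying y':  -12y^3

so (e^(x)) + (-12y^3)·y' = 0, and therefore
  dy/dx = -(e^(x))/(-12y^3) = e^(x)/(12y^3)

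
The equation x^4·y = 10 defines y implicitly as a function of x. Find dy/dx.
Apply d/dx to both sides, remembering that y depends on x. Each occurrence of y therefore brings in a y' = dy/dx via the chain rule.

With F(x, y) equal to the left-hand side minus the right, differentiate F term by term:
  d/dx[x^4y] = x^4·y' + 4x^3y
  d/dx[-10] = 0
Adding these up, d/dx[F] = 0 becomes
  (4x^3y) + (x^4)·y' = 0,
so isolating y',
  dy/dx = -(4x^3y)/(x^4) = -4y/x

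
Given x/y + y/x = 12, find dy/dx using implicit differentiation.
Apply d/dx to both sides, remembering that y depends on x. Each occurrence of y therefore brings in a y' = dy/dx via the chain rule.

With F(x, y) equal to the left-hand side minus the right, differentiate F term by term:
  d/dx[x/y] = -x·y'/y^2 + 1/y
  d/dx[y/x] = y'/x - y/x^2
  d/dx[-12] = 0
Adding these up, d/dx[F] = 0 becomes
  (1/y - y/x^2) + (-x/y^2 + 1/x)·y' = 0,
so isolating y',
  dy/dx = -(1/y - y/x^2)/(-x/y^2 + 1/x)
        = -((x - y)(x + y)/(x^2y))/(-(x - y)(x + y)/(xy^2)) = y/x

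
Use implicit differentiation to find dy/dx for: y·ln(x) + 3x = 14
Differentiate both sides with respect to x, treating y as y(x). By the chain rule, any term containing y contributes a factor of y' = dy/dx when we differentiate it.

Move every term to one side and write the relation as F(x, y) = 0. Term by term,
  d/dx[3x] = 3
  d/dx[y·ln(x)] = y'·ln(x) + y/x
  d/dx[-14] = 0

The pieces without y' make up ∂F/∂x and the coefficient of y' is ∂F/∂y:
  ∂F/∂x = 3 + y/x,
  ∂F/∂y = ln(x).

Since d/dx[F] = ∂F/∂x + (∂F/∂y)·y' = 0, solve for y':
  (∂F/∂y)·y' = -∂F/∂x
  dy/dx = -(∂F/∂x)/(∂F/∂y) = -(3 + y/x)/(ln(x))
        = -((3x + y)/x)/(ln(x)) = (-3x - y)/(x·ln(x))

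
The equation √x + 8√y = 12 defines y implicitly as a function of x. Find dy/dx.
Differentiate the relation implicitly: treat y = y(x) and apply the chain rule, so every y-derivative picks up a y' = dy/dx factor.

With everything moved to the left-hand side, differentiate term by term:
  d/dx[√(x)] = 1/(2√(x))
  d/dx[8√(y)] = 4·y'/√(y)
  d/dx[-12] = 0

Separating the contributions that come from x directly and those that come through y:
  without y':      1/(2√(x))
  multiplying y':  4/√(y)

so (1/(2√(x))) + (4/√(y))·y' = 0, and therefore
  dy/dx = -(1/(2√(x)))/(4/√(y)) = -√(y)/(8√(x))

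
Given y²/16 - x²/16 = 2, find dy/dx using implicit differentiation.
Apply d/dx to both sides, remembering that y depends on x. Each occurrence of y therefore brings in a y' = dy/dx via the chain rule.

With F(x, y) equal to the left-hand side minus the right, differentiate F term by term:
  d/dx[-x^2/16] = -x/8
  d/dx[y^2/16] = y·y'/8
  d/dx[-2] = 0
Adding these up, d/dx[F] = 0 becomes
  (-x/8) + (y/8)·y' = 0,
so isolating y',
  dy/dx = -(-x/8)/(y/8) = x/y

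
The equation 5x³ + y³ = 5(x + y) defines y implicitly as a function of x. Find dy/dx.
Differentiate both sides with respect to x, treating y as y(x). By the chain rule, any term containing y contributes a factor of y' = dy/dx when we differentiate it.

Move every term to one side and write the relation as F(x, y) = 0. Term by term,
  d/dx[5x^3] = 15x^2
  d/dx[-5x] = -5
  d/dx[y^3] = 3y^2·y'
  d/dx[-5y] = -5·y'

The pieces without y' make up ∂F/∂x and the coefficient of y' is ∂F/∂y:
  ∂F/∂x = 15x^2 - 5,
  ∂F/∂y = 3y^2 - 5.

Since d/dx[F] = ∂F/∂x + (∂F/∂y)·y' = 0, solve for y':
  (∂F/∂y)·y' = -∂F/∂x
  dy/dx = -(∂F/∂x)/(∂F/∂y) = -(15x^2 - 5)/(3y^2 - 5) = 5(1 - 3x^2)/(3y^2 - 5)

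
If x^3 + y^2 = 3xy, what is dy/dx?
Take d/dx of both sides. Since y is implicitly a function of x, the chain rule attaches a y' = dy/dx factor whenever we differentiate through y.

Set F(x, y) = (left side) − (right side), so the curve is F = 0. Differentiating each term of F:
  d/dx[x^3] = 3x^2
  d/dx[-3xy] = -3x·y' - 3y
  d/dx[y^2] = 2y·y'

Collecting, the y'-free part is the partial derivative in x and the y' coefficient is the partial derivative in y:
  ∂F/∂x = 3x^2 - 3y
  ∂F/∂y = -3x + 2y

so d/dx[F(x, y(x))] = ∂F/∂x + (∂F/∂y)·y' = 0. Rearranging,
  dy/dx = -(∂F/∂x)/(∂F/∂y) = -(3x^2 - 3y)/(-3x + 2y) = 3(x^2 - y)/(3x - 2y)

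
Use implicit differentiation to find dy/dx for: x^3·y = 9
Differentiate both sides with respect to x, treating y as y(x). By the chain rule, any term containing y contributes a factor of y' = dy/dx when we differentiate it.

Move every term to one side and write the relation as F(x, y) = 0. Term by term,
  d/dx[x^3y] = x^3·y' + 3x^2y
  d/dx[-9] = 0

The pieces without y' make up ∂F/∂x and the coefficient of y' is ∂F/∂y:
  ∂F/∂x = 3x^2y,
  ∂F/∂y = x^3.

Since d/dx[F] = ∂F/∂x + (∂F/∂y)·y' = 0, solve for y':
  (∂F/∂y)·y' = -∂F/∂x
  dy/dx = -(∂F/∂x)/(∂F/∂y) = -(3x^2y)/(x^3) = -3y/x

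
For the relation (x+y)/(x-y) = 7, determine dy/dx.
Differentiate the relation implicitly: treat y = y(x) and apply the chain rule, so every y-derivative picks up a y' = dy/dx factor.

With everything moved to the left-hand side, differentiate term by term:
  d/dx[(x + y)/(x - y)] = (y' + 1)/(x - y) + (x + y)(y' - 1)/(x - y)^2
  d/dx[-7] = 0

Separating the contributions that come from x directly and those that come through y:
  without y':      1/(x - y) - (x + y)/(x - y)^2
  multiplying y':  1/(x - y) + (x + y)/(x - y)^2

so (1/(x - y) - (x + y)/(x - y)^2) + (1/(x - y) + (x + y)/(x - y)^2)·y' = 0, and therefore
  dy/dx = -(1/(x - y) - (x + y)/(x - y)^2)/(1/(x - y) + (x + y)/(x - y)^2)
        = -(-2y/(x - y)^2)/(2x/(x - y)^2) = y/x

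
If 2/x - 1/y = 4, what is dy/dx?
Differentiate both sides with respect to x, treating y as y(x). By the chain rule, any term containing y contributes a factor of y' = dy/dx when we differentiate it.

Move every term to one side and write the relation as F(x, y) = 0. Term by term,
  d/dx[-1/y] = y'/y^2
  d/dx[2/x] = -2/x^2
  d/dx[-4] = 0

The pieces without y' make up ∂F/∂x and the coefficient of y' is ∂F/∂y:
  ∂F/∂x = -2/x^2,
  ∂F/∂y = y^(-2).

Since d/dx[F] = ∂F/∂x + (∂F/∂y)·y' = 0, solve for y':
  (∂F/∂y)·y' = -∂F/∂x
  dy/dx = -(∂F/∂x)/(∂F/∂y) = -(-2/x^2)/(y^(-2)) = 2y^2/x^2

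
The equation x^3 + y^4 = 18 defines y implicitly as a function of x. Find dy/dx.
Differentiate both sides with respect to x, treating y as y(x). By the chain rule, any term containing y contributes a factor of y' = dy/dx when we differentiate it.

Move every term to one side and write the relation as F(x, y) = 0. Term by term,
  d/dx[x^3] = 3x^2
  d/dx[y^4] = 4y^3·y'
  d/dx[-18] = 0

The pieces without y' make up ∂F/∂x and the coefficient of y' is ∂F/∂y:
  ∂F/∂x = 3x^2,
  ∂F/∂y = 4y^3.

Since d/dx[F] = ∂F/∂x + (∂F/∂y)·y' = 0, solve for y':
  (∂F/∂y)·y' = -∂F/∂x
  dy/dx = -(∂F/∂x)/(∂F/∂y) = -(3x^2)/(4y^3) = -3x^2/(4y^3)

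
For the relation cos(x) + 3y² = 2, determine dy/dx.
Differentiate the relation implicitly: treat y = y(x) and apply the chain rule, so every y-derivative picks up a y' = dy/dx factor.

With everything moved to the left-hand side, differentiate term by term:
  d/dx[3y^2] = 6y·y'
  d/dx[cos(x)] = -sin(x)
  d/dx[-2] = 0

Separating the contributions that come from x directly and those that come through y:
  without y':      -sin(x)
  multiplying y':  6y

so (-sin(x)) + (6y)·y' = 0, and therefore
  dy/dx = -(-sin(x))/(6y) = sin(x)/(6y)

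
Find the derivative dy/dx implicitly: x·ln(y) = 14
Take d/dx of both sides. Since y is implicitly a function of x, the chain rule attaches a y' = dy/dx factor whenever we differentiate through y.

Set F(x, y) = (left side) − (right side), so the curve is F = 0. Differentiating each term of F:
  d/dx[x·ln(y)] = x·y'/y + ln(y)
  d/dx[-14] = 0

Collecting, the y'-free part is the partial derivative in x and the y' coefficient is the partial derivative in y:
  ∂F/∂x = ln(y)
  ∂F/∂y = x/y

so d/dx[F(x, y(x))] = ∂F/∂x + (∂F/∂y)·y' = 0. Rearranging,
  dy/dx = -(∂F/∂x)/(∂F/∂y) = -(ln(y))/(x/y) = -y·ln(y)/x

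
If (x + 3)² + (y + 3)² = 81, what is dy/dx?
Differentiate both sides with respect to x, treating y as y(x). By the chain rule, any term containing y contributes a factor of y' = dy/dx when we differentiate it.

Move every term to one side and write the relation as F(x, y) = 0. Term by term,
  d/dx[(x + 3)^2] = 2x + 6
  d/dx[(y + 3)^2] = 2·y'(y + 3)
  d/dx[-81] = 0

The pieces without y' make up ∂F/∂x and the coefficient of y' is ∂F/∂y:
  ∂F/∂x = 2x + 6,
  ∂F/∂y = 2y + 6.

Since d/dx[F] = ∂F/∂x + (∂F/∂y)·y' = 0, solve for y':
  (∂F/∂y)·y' = -∂F/∂x
  dy/dx = -(∂F/∂x)/(∂F/∂y) = -(2x + 6)/(2y + 6) = (-x - 3)/(y + 3)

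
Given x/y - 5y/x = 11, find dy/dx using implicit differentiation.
Differentiate both sides with respect to x, treating y as y(x). By the chain rule, any term containing y contributes a factor of y' = dy/dx when we differentiate it.

Move every term to one side and write the relation as F(x, y) = 0. Term by term,
  d/dx[x/y] = -x·y'/y^2 + 1/y
  d/dx[-5y/x] = -5·y'/x + 5y/x^2
  d/dx[-11] = 0

The pieces without y' make up ∂F/∂x and the coefficient of y' is ∂F/∂y:
  ∂F/∂x = 1/y + 5y/x^2,
  ∂F/∂y = -x/y^2 - 5/x.

Since d/dx[F] = ∂F/∂x + (∂F/∂y)·y' = 0, solve for y':
  (∂F/∂y)·y' = -∂F/∂x
  dy/dx = -(∂F/∂x)/(∂F/∂y) = -(1/y + 5y/x^2)/(-x/y^2 - 5/x)
        = -((x^2 + 5y^2)/(x^2y))/(-(x^2 + 5y^2)/(xy^2)) = y/x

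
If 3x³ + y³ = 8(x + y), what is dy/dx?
Take d/dx of both sides. Since y is implicitly a function of x, the chain rule attaches a y' = dy/dx factor whenever we differentiate through y.

Set F(x, y) = (left side) − (right side), so the curve is F = 0. Differentiating each term of F:
  d/dx[3x^3] = 9x^2
  d/dx[-8x] = -8
  d/dx[y^3] = 3y^2·y'
  d/dx[-8y] = -8·y'

Collecting, the y'-free part is the partial derivative in x and the y' coefficient is the partial derivative in y:
  ∂F/∂x = 9x^2 - 8
  ∂F/∂y = 3y^2 - 8

so d/dx[F(x, y(x))] = ∂F/∂x + (∂F/∂y)·y' = 0. Rearranging,
  dy/dx = -(∂F/∂x)/(∂F/∂y) = -(9x^2 - 8)/(3y^2 - 8) = (8 - 9x^2)/(3y^2 - 8)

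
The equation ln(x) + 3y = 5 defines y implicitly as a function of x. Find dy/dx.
Differentiate the relation implicitly: treat y = y(x) and apply the chain rule, so every y-derivative picks up a y' = dy/dx factor.

With everything moved to the left-hand side, differentiate term by term:
  d/dx[3y] = 3·y'
  d/dx[ln(x)] = 1/x
  d/dx[-5] = 0

Separating the contributions that come from x directly and those that come through y:
  without y':      1/x
  multiplying y':  3

so (1/x) + (3)·y' = 0, and therefore
  dy/dx = -(1/x)/(3) = -1/(3x)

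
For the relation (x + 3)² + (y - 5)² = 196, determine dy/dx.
Differentiate the relation implicitly: treat y = y(x) and apply the chain rule, so every y-derivative picks up a y' = dy/dx factor.

With everything moved to the left-hand side, differentiate term by term:
  d/dx[(x + 3)^2] = 2x + 6
  d/dx[(y - 5)^2] = 2·y'(y - 5)
  d/dx[-196] = 0

Separating the contributions that come from x directly and those that come through y:
  without y':      2x + 6
  multiplying y':  2y - 10

so (2x + 6) + (2y - 10)·y' = 0, and therefore
  dy/dx = -(2x + 6)/(2y - 10) = (-x - 3)/(y - 5)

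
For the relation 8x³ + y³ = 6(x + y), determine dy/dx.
Differentiate both sides with respect to x, treating y as y(x). By the chain rule, any term containing y contributes a factor of y' = dy/dx when we differentiate it.

Move every term to one side and write the relation as F(x, y) = 0. Term by term,
  d/dx[8x^3] = 24x^2
  d/dx[-6x] = -6
  d/dx[y^3] = 3y^2·y'
  d/dx[-6y] = -6·y'

The pieces without y' make up ∂F/∂x and the coefficient of y' is ∂F/∂y:
  ∂F/∂x = 24x^2 - 6,
  ∂F/∂y = 3y^2 - 6.

Since d/dx[F] = ∂F/∂x + (∂F/∂y)·y' = 0, solve for y':
  (∂F/∂y)·y' = -∂F/∂x
  dy/dx = -(∂F/∂x)/(∂F/∂y) = -(24x^2 - 6)/(3y^2 - 6) = 2(1 - 4x^2)/(y^2 - 2)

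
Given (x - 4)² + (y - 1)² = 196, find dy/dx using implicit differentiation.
Differentiate the relation implicitly: treat y = y(x) and apply the chain rule, so every y-derivative picks up a y' = dy/dx factor.

With everything moved to the left-hand side, differentiate term by term:
  d/dx[(x - 4)^2] = 2x - 8
  d/dx[(y - 1)^2] = 2·y'(y - 1)
  d/dx[-196] = 0

Separating the contributions that come from x directly and those that come through y:
  without y':      2x - 8
  multiplying y':  2y - 2

so (2x - 8) + (2y - 2)·y' = 0, and therefore
  dy/dx = -(2x - 8)/(2y - 2) = (4 - x)/(y - 1)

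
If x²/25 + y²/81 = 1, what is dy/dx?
Differentiate both sides with respect to x, treating y as y(x). By the chain rule, any term containing y contributes a factor of y' = dy/dx when we differentiate it.

Move every term to one side and write the relation as F(x, y) = 0. Term by term,
  d/dx[x^2/25] = 2x/25
  d/dx[y^2/81] = 2y·y'/81
  d/dx[-1] = 0

The pieces without y' make up ∂F/∂x and the coefficient of y' is ∂F/∂y:
  ∂F/∂x = 2x/25,
  ∂F/∂y = 2y/81.

Since d/dx[F] = ∂F/∂x + (∂F/∂y)·y' = 0, solve for y':
  (∂F/∂y)·y' = -∂F/∂x
  dy/dx = -(∂F/∂x)/(∂F/∂y) = -(2x/25)/(2y/81) = -81x/(25y)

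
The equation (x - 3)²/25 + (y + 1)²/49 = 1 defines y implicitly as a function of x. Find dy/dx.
Take d/dx of both sides. Since y is implicitly a function of x, the chain rule attaches a y' = dy/dx factor whenever we differentiate through y.

Set F(x, y) = (left side) − (right side), so the curve is F = 0. Differentiating each term of F:
  d/dx[(x - 3)^2/25] = 2x/25 - 6/25
  d/dx[(y + 1)^2/49] = 2·y'(y + 1)/49
  d/dx[-1] = 0

Collecting, the y'-free part is the partial derivative in x and the y' coefficient is the partial derivative in y:
  ∂F/∂x = 2x/25 - 6/25
  ∂F/∂y = 2y/49 + 2/49

so d/dx[F(x, y(x))] = ∂F/∂x + (∂F/∂y)·y' = 0. Rearranging,
  dy/dx = -(∂F/∂x)/(∂F/∂y) = -(2x/25 - 6/25)/(2y/49 + 2/49)
        = -(2(x - 3)/25)/(2(y + 1)/49) = 49(3 - x)/(25(y + 1))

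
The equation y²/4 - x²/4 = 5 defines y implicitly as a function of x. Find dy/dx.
Take d/dx of both sides. Since y is implicitly a function of x, the chain rule attaches a y' = dy/dx factor whenever we differentiate through y.

Set F(x, y) = (left side) − (right side), so the curve is F = 0. Differentiating each term of F:
  d/dx[-x^2/4] = -x/2
  d/dx[y^2/4] = y·y'/2
  d/dx[-5] = 0

Collecting, the y'-free part is the partial derivative in x and the y' coefficient is the partial derivative in y:
  ∂F/∂x = -x/2
  ∂F/∂y = y/2

so d/dx[F(x, y(x))] = ∂F/∂x + (∂F/∂y)·y' = 0. Rearranging,
  dy/dx = -(∂F/∂x)/(∂F/∂y) = -(-x/2)/(y/2) = x/y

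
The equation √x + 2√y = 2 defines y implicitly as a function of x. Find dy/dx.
Differentiate both sides with respect to x, treating y as y(x). By the chain rule, any term containing y contributes a factor of y' = dy/dx when we differentiate it.

Move every term to one side and write the relation as F(x, y) = 0. Term by term,
  d/dx[√(x)] = 1/(2√(x))
  d/dx[2√(y)] = y'/√(y)
  d/dx[-2] = 0

The pieces without y' make up ∂F/∂x and the coefficient of y' is ∂F/∂y:
  ∂F/∂x = 1/(2√(x)),
  ∂F/∂y = 1/√(y).

Since d/dx[F] = ∂F/∂x + (∂F/∂y)·y' = 0, solve for y':
  (∂F/∂y)·y' = -∂F/∂x
  dy/dx = -(∂F/∂x)/(∂F/∂y) = -(1/(2√(x)))/(1/√(y)) = -√(y)/(2√(x))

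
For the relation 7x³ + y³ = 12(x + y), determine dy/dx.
Differentiate both sides with respect to x, treating y as y(x). By the chain rule, any term containing y contributes a factor of y' = dy/dx when we differentiate it.

Move every term to one side and write the relation as F(x, y) = 0. Term by term,
  d/dx[7x^3] = 21x^2
  d/dx[-12x] = -12
  d/dx[y^3] = 3y^2·y'
  d/dx[-12y] = -12·y'

The pieces without y' make up ∂F/∂x and the coefficient of y' is ∂F/∂y:
  ∂F/∂x = 21x^2 - 12,
  ∂F/∂y = 3y^2 - 12.

Since d/dx[F] = ∂F/∂x + (∂F/∂y)·y' = 0, solve for y':
  (∂F/∂y)·y' = -∂F/∂x
  dy/dx = -(∂F/∂x)/(∂F/∂y) = -(21x^2 - 12)/(3y^2 - 12) = (4 - 7x^2)/(y^2 - 4)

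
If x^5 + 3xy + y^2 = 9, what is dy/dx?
Take d/dx of both sides. Since y is implicitly a function of x, the chain rule attaches a y' = dy/dx factor whenever we differentiate through y.

Set F(x, y) = (left side) − (right side), so the curve is F = 0. Differentiating each term of F:
  d/dx[x^5] = 5x^4
  d/dx[3xy] = 3x·y' + 3y
  d/dx[y^2] = 2y·y'
  d/dx[-9] = 0

Collecting, the y'-free part is the partial derivative in x and the y' coefficient is the partial derivative in y:
  ∂F/∂x = 5x^4 + 3y
  ∂F/∂y = 3x + 2y

so d/dx[F(x, y(x))] = ∂F/∂x + (∂F/∂y)·y' = 0. Rearranging,
  dy/dx = -(∂F/∂x)/(∂F/∂y) = -(5x^4 + 3y)/(3x + 2y) = (-5x^4 - 3y)/(3x + 2y)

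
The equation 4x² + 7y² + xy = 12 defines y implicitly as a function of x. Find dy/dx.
Differentiate the relation implicitly: treat y = y(x) and apply the chain rule, so every y-derivative picks up a y' = dy/dx factor.

With everything moved to the left-hand side, differentiate term by term:
  d/dx[4x^2] = 8x
  d/dx[xy] = x·y' + y
  d/dx[7y^2] = 14y·y'
  d/dx[-12] = 0

Separating the contributions that come from x directly and those that come through y:
  without y':      8x + y
  multiplying y':  x + 14y

so (8x + y) + (x + 14y)·y' = 0, and therefore
  dy/dx = -(8x + y)/(x + 14y) = (-8x - y)/(x + 14y)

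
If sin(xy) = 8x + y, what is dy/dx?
Differentiate the relation implicitly: treat y = y(x) and apply the chain rule, so every y-derivative picks up a y' = dy/dx factor.

With everything moved to the left-hand side, differentiate term by term:
  d/dx[-8x] = -8
  d/dx[-y] = -y'
  d/dx[sin(xy)] = (x·y' + y)·cos(xy)

Separating the contributions that come from x directly and those that come through y:
  without y':      y·cos(xy) - 8
  multiplying y':  x·cos(xy) - 1

so (y·cos(xy) - 8) + (x·cos(xy) - 1)·y' = 0, and therefore
  dy/dx = -(y·cos(xy) - 8)/(x·cos(xy) - 1) = (-y·cos(xy) + 8)/(x·cos(xy) - 1)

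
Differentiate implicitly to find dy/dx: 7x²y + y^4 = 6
Differentiate both sides with respect to x, treating y as y(x). By the chain rule, any term containing y contributes a factor of y' = dy/dx when we differentiate it.

Move every term to one side and write the relation as F(x, y) = 0. Term by term,
  d/dx[7x^2y] = 7x^2·y' + 14xy
  d/dx[y^4] = 4y^3·y'
  d/dx[-6] = 0

The pieces without y' make up ∂F/∂x and the coefficient of y' is ∂F/∂y:
  ∂F/∂x = 14xy,
  ∂F/∂y = 7x^2 + 4y^3.

Since d/dx[F] = ∂F/∂x + (∂F/∂y)·y' = 0, solve for y':
  (∂F/∂y)·y' = -∂F/∂x
  dy/dx = -(∂F/∂x)/(∂F/∂y) = -(14xy)/(7x^2 + 4y^3) = -14xy/(7x^2 + 4y^3)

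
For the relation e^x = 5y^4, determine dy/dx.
Take d/dx of both sides. Since y is implicitly a function of x, the chain rule attaches a y' = dy/dx factor whenever we differentiate through y.

Set F(x, y) = (left side) − (right side), so the curve is F = 0. Differentiating each term of F:
  d/dx[-5y^4] = -20y^3·y'
  d/dx[e^(x)] = e^(x)

Collecting, the y'-free part is the partial derivative in x and the y' coefficient is the partial derivative in y:
  ∂F/∂x = e^(x)
  ∂F/∂y = -20y^3

so d/dx[F(x, y(x))] = ∂F/∂x + (∂F/∂y)·y' = 0. Rearranging,
  dy/dx = -(∂F/∂x)/(∂F/∂y) = -(e^(x))/(-20y^3) = e^(x)/(20y^3)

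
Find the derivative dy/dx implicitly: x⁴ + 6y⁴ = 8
Differentiate the relation implicitly: treat y = y(x) and apply the chain rule, so every y-derivative picks up a y' = dy/dx factor.

With everything moved to the left-hand side, differentiate term by term:
  d/dx[x^4] = 4x^3
  d/dx[6y^4] = 24y^3·y'
  d/dx[-8] = 0

Separating the contributions that come from x directly and those that come through y:
  without y':      4x^3
  multiplying y':  24y^3

so (4x^3) + (24y^3)·y' = 0, and therefore
  dy/dx = -(4x^3)/(24y^3) = -x^3/(6y^3)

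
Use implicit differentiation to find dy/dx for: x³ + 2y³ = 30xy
Differentiate the relation implicitly: treat y = y(x) and apply the chain rule, so every y-derivative picks up a y' = dy/dx factor.

With everything moved to the left-hand side, differentiate term by term:
  d/dx[x^3] = 3x^2
  d/dx[-30xy] = -30x·y' - 30y
  d/dx[2y^3] = 6y^2·y'

Separating the contributions that come from x directly and those that come through y:
  without y':      3x^2 - 30y
  multiplying y':  -30x + 6y^2

so (3x^2 - 30y) + (-30x + 6y^2)·y' = 0, and therefore
  dy/dx = -(3x^2 - 30y)/(-30x + 6y^2) = (x^2 - 10y)/(2(5x - y^2))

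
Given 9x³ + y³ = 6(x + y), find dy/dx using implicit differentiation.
Take d/dx of both sides. Since y is implicitly a function of x, the chain rule attaches a y' = dy/dx factor whenever we differentiate through y.

Set F(x, y) = (left side) − (right side), so the curve is F = 0. Differentiating each term of F:
  d/dx[9x^3] = 27x^2
  d/dx[-6x] = -6
  d/dx[y^3] = 3y^2·y'
  d/dx[-6y] = -6·y'

Collecting, the y'-free part is the partial derivative in x and the y' coefficient is the partial derivative in y:
  ∂F/∂x = 27x^2 - 6
  ∂F/∂y = 3y^2 - 6

so d/dx[F(x, y(x))] = ∂F/∂x + (∂F/∂y)·y' = 0. Rearranging,
  dy/dx = -(∂F/∂x)/(∂F/∂y) = -(27x^2 - 6)/(3y^2 - 6) = (2 - 9x^2)/(y^2 - 2)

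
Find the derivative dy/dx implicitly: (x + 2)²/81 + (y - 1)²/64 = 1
Apply d/dx to both sides, remembering that y depends on x. Each occurrence of y therefore brings in a y' = dy/dx via the chain rule.

With F(x, y) equal to the left-hand side minus the right, differentiate F term by term:
  d/dx[(x + 2)^2/81] = 2x/81 + 4/81
  d/dx[(y - 1)^2/64] = y'(y - 1)/32
  d/dx[-1] = 0
Adding these up, d/dx[F] = 0 becomes
  (2x/81 + 4/81) + (y/32 - 1/32)·y' = 0,
so isolating y',
  dy/dx = -(2x/81 + 4/81)/(y/32 - 1/32)
        = -(2(x + 2)/81)/((y - 1)/32) = 64(-x - 2)/(81(y - 1))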